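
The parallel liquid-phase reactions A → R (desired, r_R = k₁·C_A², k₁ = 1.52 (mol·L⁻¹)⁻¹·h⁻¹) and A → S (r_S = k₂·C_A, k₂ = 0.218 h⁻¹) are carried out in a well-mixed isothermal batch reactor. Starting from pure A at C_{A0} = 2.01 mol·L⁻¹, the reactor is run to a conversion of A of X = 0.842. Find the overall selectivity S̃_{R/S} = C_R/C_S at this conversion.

6.66

C_A = C_{A0}(1−X) = 0.3176 mol·L⁻¹.
Along a PFR/batch, dC_S/dC_A = −r_S/(r_R+r_S) = −k₂/(k₂+k₁·C_A).
Integrating from C_{A0} to C_A: C_S = (0.218/1.52)·ln[(0.218+1.52·2.01)/(0.218+1.52·0.318)] = 0.1434·ln(3.273/0.7007) = 0.2211 mol·L⁻¹.
Then C_R = (C_{A0}−C_A) − C_S = 1.692 − 0.2211 = 1.471 mol·L⁻¹.
S̃_{R/S} = C_R/C_S = 1.471/0.2211 = 6.66.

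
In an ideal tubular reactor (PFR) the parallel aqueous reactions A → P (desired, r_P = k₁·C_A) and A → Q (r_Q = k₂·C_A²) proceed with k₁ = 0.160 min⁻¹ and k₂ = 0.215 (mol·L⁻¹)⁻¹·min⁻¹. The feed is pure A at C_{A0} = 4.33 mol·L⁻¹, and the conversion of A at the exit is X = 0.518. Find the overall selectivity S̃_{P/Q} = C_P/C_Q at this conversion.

0.240

C_A = C_{A0}(1−X) = 2.087 mol·L⁻¹.
Along a PFR/batch, dC_P/dC_A = −r_P/(r_P+r_Q) = −k₁/(k₁+k₂·C_A).
Integrating from C_{A0} to C_A: C_P = (0.160/0.215)·ln[(0.160+0.215·4.33)/(0.160+0.215·2.09)] = 0.7442·ln(1.091/0.6087) = 0.4342 mol·L⁻¹.
C_Q = (C_{A0}−C_A)−C_P = 1.809 mol·L⁻¹; S̃_{P/Q} = 0.4342/1.809 = 0.240.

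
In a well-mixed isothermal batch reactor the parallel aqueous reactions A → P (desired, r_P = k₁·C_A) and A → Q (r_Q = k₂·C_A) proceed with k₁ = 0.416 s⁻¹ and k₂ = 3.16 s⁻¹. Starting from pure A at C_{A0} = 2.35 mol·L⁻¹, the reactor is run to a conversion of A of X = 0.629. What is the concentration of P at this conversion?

C_A = C_{A0}(1−X) = 0.8719 mol·L⁻¹.
Both paths are first order in A, so the instantaneous fraction to P is constant: dC_P/d(−C_A) = k₁/(k₁+k₂) = 0.1163.
C_P = 0.1163·(C_{A0}−C_A) = 0.1163×1.478 = 0.172 mol·L⁻¹.

0.172 mol·L⁻¹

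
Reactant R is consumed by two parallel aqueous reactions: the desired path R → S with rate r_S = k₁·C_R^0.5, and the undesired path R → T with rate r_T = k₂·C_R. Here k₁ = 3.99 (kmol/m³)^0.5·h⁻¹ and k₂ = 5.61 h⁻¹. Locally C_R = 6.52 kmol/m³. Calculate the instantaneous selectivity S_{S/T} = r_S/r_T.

0.279

S_{S/T} = r_S/r_T = (k₁·C_R^0.5)/(k₂·C_R) = (k₁/k₂)·C_R^-0.5.
= (3.99×6.520^0.5) / (5.61×6.520) = 10.19/36.58 = 0.279.
The undesired path is higher order in R, so low C_R (CSTR or dilute feed) favours S.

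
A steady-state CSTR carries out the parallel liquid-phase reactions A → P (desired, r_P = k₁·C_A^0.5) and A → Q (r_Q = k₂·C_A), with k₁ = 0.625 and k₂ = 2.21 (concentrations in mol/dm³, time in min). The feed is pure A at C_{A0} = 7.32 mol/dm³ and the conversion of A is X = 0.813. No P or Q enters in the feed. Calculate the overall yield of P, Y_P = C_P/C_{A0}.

0.158

Exit C_A = C_{A0}(1−X) = 7.32×0.187 = 1.369 mol/dm³.
Rates in a CSTR are evaluated at the outlet concentration: r_P = 0.625×1.369^0.5 = 0.7312, r_Q = 2.21×1.369 = 3.025.
Fraction of consumed A going to P: r_P/(r_P+r_Q) = 0.1947.
C_P = 0.1947·C_{A0}·X = 0.1947×7.32×0.813 = 1.16 mol/dm³; Y_P = C_P/C_{A0} = 0.158.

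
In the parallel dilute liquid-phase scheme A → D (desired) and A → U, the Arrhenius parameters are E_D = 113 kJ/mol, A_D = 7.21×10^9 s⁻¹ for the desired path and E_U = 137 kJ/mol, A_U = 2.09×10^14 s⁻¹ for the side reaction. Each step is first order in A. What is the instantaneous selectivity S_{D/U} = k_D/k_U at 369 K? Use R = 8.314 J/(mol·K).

Since both paths have the same order in A, the concentration cancels and S_{D/U} = k_D/k_U = (A_D/A_U)·exp[(E_U−E_D)/(RT)].
(E_U−E_D)/(RT) = (137−113)×10³/(8.314×369) = 24000/3068 = 7.823.
k_D/k_U = (7.21×10^9/2.09×10^14)·exp(7.823) = 3.450×10^-5 × 2497 = 0.0862.
Since E_D < E_U, lowering the temperature improves selectivity toward D.

0.0862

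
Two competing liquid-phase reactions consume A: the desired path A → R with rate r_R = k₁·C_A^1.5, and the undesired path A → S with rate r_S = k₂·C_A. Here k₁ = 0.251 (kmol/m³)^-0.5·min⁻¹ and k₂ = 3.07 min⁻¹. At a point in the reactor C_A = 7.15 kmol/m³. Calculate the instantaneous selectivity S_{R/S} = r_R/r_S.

S_{R/S} = r_R/r_S = (k₁·C_A^1.5)/(k₂·C_A) = (k₁/k₂)·C_A^0.5.
= (0.251×7.150^1.5) / (3.07×7.150) = 4.799/21.95 = 0.219.

0.219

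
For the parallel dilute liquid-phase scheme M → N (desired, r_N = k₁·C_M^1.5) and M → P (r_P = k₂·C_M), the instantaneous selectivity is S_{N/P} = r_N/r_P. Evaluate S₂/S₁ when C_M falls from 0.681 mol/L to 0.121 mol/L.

S_{N/P} = (k₁/k₂)·C_M^0.5, so S₂/S₁ = (C_{M,2}/C_{M,1})^0.5.
= (0.121/0.681)^0.5 = (0.1777)^0.5 = 0.422.
Selectivity toward N falls as C_M falls — high-concentration operation is favoured.

0.422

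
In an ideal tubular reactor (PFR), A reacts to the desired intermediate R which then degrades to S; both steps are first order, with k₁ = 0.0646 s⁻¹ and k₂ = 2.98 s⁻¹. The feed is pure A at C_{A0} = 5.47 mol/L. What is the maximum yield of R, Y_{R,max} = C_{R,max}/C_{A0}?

0.0199

At the optimum, C_{R,max}/C_{A0} = (k₁/k₂)^[k₂/(k₂−k₁)].
= (0.0646/2.98)^(2.98/(2.98−0.0646)) = (0.02168)^(1.022) = 0.01991.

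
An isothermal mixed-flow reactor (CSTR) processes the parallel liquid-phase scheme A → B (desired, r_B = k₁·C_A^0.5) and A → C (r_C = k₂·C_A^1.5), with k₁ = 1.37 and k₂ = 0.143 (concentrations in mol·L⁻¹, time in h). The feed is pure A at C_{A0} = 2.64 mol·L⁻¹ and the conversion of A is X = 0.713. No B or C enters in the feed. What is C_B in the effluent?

1.74 mol·L⁻¹

Exit C_A = C_{A0}(1−X) = 2.64×0.287 = 0.7577 mol·L⁻¹.
A CSTR operates uniformly at the exit composition, giving r_B = 1.193 and r_C = 0.09431 (each k·C_A^n at C_A = 0.7577).
Fraction of consumed A going to B: r_B/(r_B+r_C) = 0.9267.
C_B = 0.9267·C_{A0}·X = 0.9267×2.64×0.713 = 1.74 mol·L⁻¹.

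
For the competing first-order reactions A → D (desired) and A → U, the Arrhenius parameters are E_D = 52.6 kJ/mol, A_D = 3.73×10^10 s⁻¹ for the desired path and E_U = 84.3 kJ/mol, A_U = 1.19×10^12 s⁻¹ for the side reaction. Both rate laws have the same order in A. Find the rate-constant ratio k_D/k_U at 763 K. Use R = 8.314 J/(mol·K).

Since both paths have the same order in A, the concentration cancels and S_{D/U} = k_D/k_U = (A_D/A_U)·exp[(E_U−E_D)/(RT)].
(E_U−E_D)/(RT) = (84.3−52.6)×10³/(8.314×763) = 31700/6344 = 4.997.
k_D/k_U = (3.73×10^10/1.19×10^12)·exp(4.997) = 0.03134 × 148.0 = 4.64.
Since E_D < E_U, lowering the temperature improves selectivity toward D.

4.64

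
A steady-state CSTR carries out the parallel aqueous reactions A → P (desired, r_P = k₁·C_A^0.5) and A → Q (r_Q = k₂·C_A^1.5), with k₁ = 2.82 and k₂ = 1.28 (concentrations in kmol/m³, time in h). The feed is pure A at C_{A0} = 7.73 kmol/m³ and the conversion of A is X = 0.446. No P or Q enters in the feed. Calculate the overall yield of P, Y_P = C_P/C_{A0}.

0.152

Exit C_A = C_{A0}(1−X) = 7.73×0.554 = 4.282 kmol/m³.
Rates in a CSTR are evaluated at the outlet concentration: r_P = 2.82×4.282^0.5 = 5.836, r_Q = 1.28×4.282^1.5 = 11.34.
Fraction of consumed A going to P: r_P/(r_P+r_Q) = 0.3397.
C_P = 0.3397·C_{A0}·X = 0.3397×7.73×0.446 = 1.17 kmol/m³; Y_P = C_P/C_{A0} = 0.152.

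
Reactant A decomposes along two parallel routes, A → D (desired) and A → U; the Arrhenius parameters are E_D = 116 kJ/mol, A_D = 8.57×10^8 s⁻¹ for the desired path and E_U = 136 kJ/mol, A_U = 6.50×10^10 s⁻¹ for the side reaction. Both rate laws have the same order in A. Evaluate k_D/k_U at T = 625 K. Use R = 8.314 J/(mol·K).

k_D/k_U = (A_D/A_U)·exp[−(E_D−E_U)/(RT)] = (A_D/A_U)·exp[(E_U−E_D)/(RT)].
(E_U−E_D)/(RT) = (136−116)×10³/(8.314×625) = 20000/5196 = 3.849.
k_D/k_U = (8.57×10^8/6.50×10^10)·exp(3.849) = 0.01318 × 46.94 = 0.619.

0.619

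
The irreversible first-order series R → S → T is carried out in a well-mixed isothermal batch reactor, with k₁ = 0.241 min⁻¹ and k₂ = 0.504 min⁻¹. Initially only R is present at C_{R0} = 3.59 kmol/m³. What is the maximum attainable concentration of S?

Evaluating C_S at t_opt = ln(k₂/k₁)/(k₂−k₁) gives C_{S,max}/C_{R0} = (k₁/k₂)^[k₂/(k₂−k₁)].
= (0.241/0.504)^(0.504/(0.504−0.241)) = (0.4782)^(1.916) = 0.2432.
C_{S,max} = 0.2432×3.59 = 0.873 kmol/m³.

0.873 kmol/m³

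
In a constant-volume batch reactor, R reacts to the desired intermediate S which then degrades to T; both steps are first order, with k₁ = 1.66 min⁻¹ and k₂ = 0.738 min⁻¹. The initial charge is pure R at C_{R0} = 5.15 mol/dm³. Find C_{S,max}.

At the optimum, C_{S,max}/C_{R0} = (k₁/k₂)^[k₂/(k₂−k₁)].
= (1.66/0.738)^(0.738/(0.738−1.66)) = (2.249)^(-0.8004) = 0.5226.
C_{S,max} = 0.5226×5.15 = 2.69 mol/dm³.

2.69 mol/dm³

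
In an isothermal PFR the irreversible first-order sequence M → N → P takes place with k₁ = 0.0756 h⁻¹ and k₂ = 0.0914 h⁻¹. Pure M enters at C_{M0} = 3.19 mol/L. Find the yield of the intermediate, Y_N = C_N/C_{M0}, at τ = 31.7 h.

For first-order series with pure M initially, C_N(τ) = k₁C_{M0}/(k₂−k₁)·(e^(−k₁τ) − e^(−k₂τ)).
e^(−k₁τ) = e^(−0.0756×31.7) = e^(−2.397) = 0.09103; e^(−k₂τ) = e^(−2.897) = 0.05517.
C_N = 0.0756×3.19/(0.0914−0.0756) × (0.09103−0.05517) = 15.26×0.03587 = 0.5475 mol/L.
Y_N = C_N/C_{M0} = 0.5475/3.19 = 0.172.

0.172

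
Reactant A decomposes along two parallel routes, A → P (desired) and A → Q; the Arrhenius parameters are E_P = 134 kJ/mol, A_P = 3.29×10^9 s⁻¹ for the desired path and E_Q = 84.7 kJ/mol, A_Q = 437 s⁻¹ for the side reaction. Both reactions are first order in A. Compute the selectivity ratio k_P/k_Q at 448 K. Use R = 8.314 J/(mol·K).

13.4

Since both paths have the same order in A, the concentration cancels and S_{P/Q} = k_P/k_Q = (A_P/A_Q)·exp[(E_Q−E_P)/(RT)].
(E_Q−E_P)/(RT) = (84.7−134)×10³/(8.314×448) = -49300/3725 = -13.24.
k_P/k_Q = (3.29×10^9/437)·exp(-13.24) = 7.529×10^6 × 1.785×10^-6 = 13.4.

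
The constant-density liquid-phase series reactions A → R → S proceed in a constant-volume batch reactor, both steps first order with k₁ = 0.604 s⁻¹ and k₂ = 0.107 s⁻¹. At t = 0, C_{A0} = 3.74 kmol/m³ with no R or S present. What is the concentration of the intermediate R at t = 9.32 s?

For first-order series with pure A initially, C_R(t) = k₁C_{A0}/(k₂−k₁)·(e^(−k₁t) − e^(−k₂t)).
e^(−k₁t) = e^(−0.604×9.32) = e^(−5.629) = 0.003591; e^(−k₂t) = e^(−0.9972) = 0.3689.
C_R = 0.604×3.74/(0.107−0.604) × (0.003591−0.3689) = (-4.545)×(-0.3653) = 1.660 kmol/m³.

1.66 kmol/m³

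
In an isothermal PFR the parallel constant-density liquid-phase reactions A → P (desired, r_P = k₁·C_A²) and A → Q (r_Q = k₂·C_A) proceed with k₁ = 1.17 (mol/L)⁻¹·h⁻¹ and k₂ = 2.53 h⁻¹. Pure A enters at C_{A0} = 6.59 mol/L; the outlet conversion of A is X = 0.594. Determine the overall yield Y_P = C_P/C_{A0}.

C_A = C_{A0}(1−X) = 2.676 mol/L.
Along a PFR/batch, dC_Q/dC_A = −r_Q/(r_P+r_Q) = −k₂/(k₂+k₁·C_A).
Integrating from C_{A0} to C_A: C_Q = (2.53/1.17)·ln[(2.53+1.17·6.59)/(2.53+1.17·2.68)] = 2.162·ln(10.24/5.660) = 1.282 mol/L.
Then C_P = (C_{A0}−C_A) − C_Q = 3.914 − 1.282 = 2.633 mol/L.
Y_P = C_P/C_{A0} = 2.633/6.59 = 0.399.

0.399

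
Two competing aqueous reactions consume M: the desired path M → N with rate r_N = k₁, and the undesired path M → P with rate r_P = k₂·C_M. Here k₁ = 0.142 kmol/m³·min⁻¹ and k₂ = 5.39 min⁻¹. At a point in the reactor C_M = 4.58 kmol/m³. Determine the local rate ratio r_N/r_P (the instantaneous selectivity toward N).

0.00575

S_{N/P} = r_N/r_P = (k₁)/(k₂·C_M) = (k₁/k₂)·C_M⁻¹.
= (0.142) / (5.39×4.580) = 0.1420/24.69 = 0.00575.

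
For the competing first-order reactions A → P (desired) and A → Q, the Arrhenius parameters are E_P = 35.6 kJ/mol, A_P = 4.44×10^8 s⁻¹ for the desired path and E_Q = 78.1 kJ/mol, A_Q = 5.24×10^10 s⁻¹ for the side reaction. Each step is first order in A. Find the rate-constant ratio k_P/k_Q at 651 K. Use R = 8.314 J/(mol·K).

With equal orders, S_{P/Q} = k_P/k_Q = (A_P/A_Q)·exp[(E_Q−E_P)/(RT)].
(E_Q−E_P)/(RT) = (78.1−35.6)×10³/(8.314×651) = 42500/5412 = 7.852.
k_P/k_Q = (4.44×10^8/5.24×10^10)·exp(7.852) = 0.008473 × 2572 = 21.8.

21.8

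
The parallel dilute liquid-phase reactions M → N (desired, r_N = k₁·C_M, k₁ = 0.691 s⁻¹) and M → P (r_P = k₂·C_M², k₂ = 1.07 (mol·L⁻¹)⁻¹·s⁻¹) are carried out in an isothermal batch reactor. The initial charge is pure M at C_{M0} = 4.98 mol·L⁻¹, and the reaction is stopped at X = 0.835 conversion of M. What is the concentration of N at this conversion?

0.868 mol·L⁻¹

C_M = C_{M0}(1−X) = 0.8217 mol·L⁻¹.
Along a PFR/batch, dC_N/dC_M = −r_N/(r_N+r_P) = −k₁/(k₁+k₂·C_M).
Integrating from C_{M0} to C_M: C_N = (0.691/1.07)·ln[(0.691+1.07·4.98)/(0.691+1.07·0.822)] = 0.6458·ln(6.020/1.570) = 0.8678 mol·L⁻¹.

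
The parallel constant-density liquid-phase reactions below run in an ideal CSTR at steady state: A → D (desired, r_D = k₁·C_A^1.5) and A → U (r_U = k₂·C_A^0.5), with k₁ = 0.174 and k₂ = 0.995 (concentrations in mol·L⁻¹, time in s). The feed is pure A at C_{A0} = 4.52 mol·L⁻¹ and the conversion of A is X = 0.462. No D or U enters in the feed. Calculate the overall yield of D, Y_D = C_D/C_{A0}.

0.138

Exit C_A = C_{A0}(1−X) = 4.52×0.538 = 2.432 mol·L⁻¹.
A CSTR operates uniformly at the exit composition, giving r_D = 0.6598 and r_U = 1.552 (each k·C_A^n at C_A = 2.432).
Fraction of consumed A going to D: r_D/(r_D+r_U) = 0.2984.
C_D = 0.2984·C_{A0}·X = 0.2984×4.52×0.462 = 0.623 mol·L⁻¹; Y_D = C_D/C_{A0} = 0.138.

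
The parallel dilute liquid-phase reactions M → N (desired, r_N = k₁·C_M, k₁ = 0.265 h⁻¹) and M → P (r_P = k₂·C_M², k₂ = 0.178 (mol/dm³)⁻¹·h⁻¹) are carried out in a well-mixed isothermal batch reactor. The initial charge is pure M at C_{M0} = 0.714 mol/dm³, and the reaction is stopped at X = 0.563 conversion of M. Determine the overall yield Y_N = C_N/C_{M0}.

0.420

C_M = C_{M0}(1−X) = 0.3120 mol/dm³.
Along a PFR/batch, dC_N/dC_M = −r_N/(r_N+r_P) = −k₁/(k₁+k₂·C_M).
Integrating from C_{M0} to C_M: C_N = (0.265/0.178)·ln[(0.265+0.178·0.714)/(0.265+0.178·0.312)] = 1.489·ln(0.3921/0.3205) = 0.3000 mol/dm³.
Y_N = C_N/C_{M0} = 0.3000/0.714 = 0.420.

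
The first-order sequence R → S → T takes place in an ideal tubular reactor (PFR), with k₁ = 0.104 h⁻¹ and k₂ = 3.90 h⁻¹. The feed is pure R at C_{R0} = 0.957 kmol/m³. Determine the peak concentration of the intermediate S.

0.0231 kmol/m³

For a first-order series the maximum intermediate yield is C_{S,max}/C_{R0} = (k₁/k₂)^[k₂/(k₂−k₁)].
= (0.104/3.90)^(3.90/(3.90−0.104)) = (0.02667)^(1.027) = 0.02415.
C_{S,max} = 0.02415×0.957 = 0.0231 kmol/m³.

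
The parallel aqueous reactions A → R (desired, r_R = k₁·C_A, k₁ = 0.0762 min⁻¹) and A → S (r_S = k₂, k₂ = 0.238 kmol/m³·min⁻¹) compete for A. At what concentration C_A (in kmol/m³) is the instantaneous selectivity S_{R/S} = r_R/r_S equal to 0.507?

1.58 kmol/m³

S_{R/S} = (k₁/k₂)·C_A ⇒ C_A = S·k₂/k₁.
= 0.507×0.238/0.0762 = 1.58 kmol/m³.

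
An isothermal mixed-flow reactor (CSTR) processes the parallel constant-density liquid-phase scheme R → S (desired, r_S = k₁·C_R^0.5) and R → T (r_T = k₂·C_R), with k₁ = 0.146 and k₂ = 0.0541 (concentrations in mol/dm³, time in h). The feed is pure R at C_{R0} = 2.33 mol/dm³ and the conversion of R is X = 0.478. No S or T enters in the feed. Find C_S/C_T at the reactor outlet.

Exit C_R = C_{R0}(1−X) = 2.33×0.522 = 1.216 mol/dm³.
A CSTR operates uniformly at the exit composition, giving r_S = 0.1610 and r_T = 0.06580 (each k·C_R^n at C_R = 1.216).
Overall selectivity = C_S/C_T = r_Sτ/(r_Tτ) = r_S/r_T = 2.45.

2.45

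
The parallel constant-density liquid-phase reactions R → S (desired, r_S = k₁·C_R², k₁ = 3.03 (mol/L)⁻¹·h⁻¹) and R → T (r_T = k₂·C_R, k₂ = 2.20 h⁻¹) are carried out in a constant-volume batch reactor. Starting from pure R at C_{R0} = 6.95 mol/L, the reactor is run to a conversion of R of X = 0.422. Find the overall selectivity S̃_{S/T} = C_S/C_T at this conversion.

C_R = C_{R0}(1−X) = 4.017 mol/L.
Along a PFR/batch, dC_T/dC_R = −r_T/(r_S+r_T) = −k₂/(k₂+k₁·C_R).
Integrating from C_{R0} to C_R: C_T = (2.20/3.03)·ln[(2.20+3.03·6.95)/(2.20+3.03·4.02)] = 0.7261·ln(23.26/14.37) = 0.3495 mol/L.
Then C_S = (C_{R0}−C_R) − C_T = 2.933 − 0.3495 = 2.583 mol/L.
S̃_{S/T} = C_S/C_T = 2.583/0.3495 = 7.39.

7.39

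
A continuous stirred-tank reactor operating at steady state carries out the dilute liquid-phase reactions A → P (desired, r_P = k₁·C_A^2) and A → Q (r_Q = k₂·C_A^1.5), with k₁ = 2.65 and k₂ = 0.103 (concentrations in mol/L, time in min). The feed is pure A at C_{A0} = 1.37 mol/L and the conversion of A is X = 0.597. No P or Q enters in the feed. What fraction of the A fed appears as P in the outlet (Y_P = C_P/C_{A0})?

0.567

Exit C_A = C_{A0}(1−X) = 1.37×0.403 = 0.5521 mol/L.
Rates in a CSTR are evaluated at the outlet concentration: r_P = 2.65×0.5521^2 = 0.8078, r_Q = 0.103×0.5521^1.5 = 0.04225.
Fraction of consumed A going to P: r_P/(r_P+r_Q) = 0.9503.
C_P = 0.9503·C_{A0}·X = 0.9503×1.37×0.597 = 0.777 mol/L; Y_P = C_P/C_{A0} = 0.567.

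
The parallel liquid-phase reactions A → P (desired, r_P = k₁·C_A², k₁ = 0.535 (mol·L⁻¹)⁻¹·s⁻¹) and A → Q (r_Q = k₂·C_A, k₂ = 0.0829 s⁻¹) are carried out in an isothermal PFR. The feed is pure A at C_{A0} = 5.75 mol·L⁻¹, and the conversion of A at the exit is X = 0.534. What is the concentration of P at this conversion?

2.96 mol·L⁻¹

C_A = C_{A0}(1−X) = 2.679 mol·L⁻¹.
Along a PFR/batch, dC_Q/dC_A = −r_Q/(r_P+r_Q) = −k₂/(k₂+k₁·C_A).
Integrating from C_{A0} to C_A: C_Q = (0.0829/0.535)·ln[(0.0829+0.535·5.75)/(0.0829+0.535·2.68)] = 0.1550·ln(3.159/1.516) = 0.1137 mol·L⁻¹.
Then C_P = (C_{A0}−C_A) − C_Q = 3.071 − 0.1137 = 2.957 mol·L⁻¹.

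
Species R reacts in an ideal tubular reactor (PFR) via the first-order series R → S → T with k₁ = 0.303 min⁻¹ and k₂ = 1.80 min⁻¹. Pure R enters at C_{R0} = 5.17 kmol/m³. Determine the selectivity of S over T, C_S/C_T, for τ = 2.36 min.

For first-order series with pure R initially, C_S(τ) = k₁C_{R0}/(k₂−k₁)·(e^(−k₁τ) − e^(−k₂τ)).
e^(−k₁τ) = e^(−0.303×2.36) = e^(−0.7151) = 0.4892; e^(−k₂τ) = e^(−4.248) = 0.01429.
C_S = 0.303×5.17/(1.80−0.303) × (0.4892−0.01429) = 1.046×0.4749 = 0.4969 kmol/m³.
C_R = C_{R0}e^(−k₁τ) = 2.529 kmol/m³, so C_T = C_{R0}−C_R−C_S = 2.144 kmol/m³; C_S/C_T = 0.232.

0.232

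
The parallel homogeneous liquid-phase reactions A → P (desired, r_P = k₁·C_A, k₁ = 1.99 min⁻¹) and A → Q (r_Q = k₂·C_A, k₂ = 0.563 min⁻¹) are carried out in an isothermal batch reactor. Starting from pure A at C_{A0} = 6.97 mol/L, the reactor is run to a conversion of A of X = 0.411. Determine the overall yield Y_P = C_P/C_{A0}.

0.320

C_A = C_{A0}(1−X) = 4.105 mol/L.
Both paths are first order in A, so the instantaneous fraction to P is constant: dC_P/d(−C_A) = k₁/(k₁+k₂) = 0.7795.
C_P = 0.7795·(C_{A0}−C_A) = 0.7795×2.865 = 2.23 mol/L.
Y_P = C_P/C_{A0} = 2.233/6.97 = 0.320.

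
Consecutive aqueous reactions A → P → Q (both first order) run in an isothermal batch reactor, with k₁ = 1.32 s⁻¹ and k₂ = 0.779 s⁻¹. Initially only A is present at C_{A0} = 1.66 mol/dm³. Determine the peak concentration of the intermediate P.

At the optimum, C_{P,max}/C_{A0} = (k₁/k₂)^[k₂/(k₂−k₁)].
= (1.32/0.779)^(0.779/(0.779−1.32)) = (1.694)^(-1.440) = 0.4680.
C_{P,max} = 0.4680×1.66 = 0.777 mol/dm³.

0.777 mol/dm³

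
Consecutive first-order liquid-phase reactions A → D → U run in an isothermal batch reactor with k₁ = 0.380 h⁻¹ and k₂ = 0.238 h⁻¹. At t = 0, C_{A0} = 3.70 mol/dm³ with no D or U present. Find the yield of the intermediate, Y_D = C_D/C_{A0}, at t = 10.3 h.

The intermediate concentration in a first-order A→B→C sequence is C_D = k₁C_{A0}(e^(−k₁t) − e^(−k₂t))/(k₂−k₁).
e^(−k₁t) = e^(−0.380×10.3) = e^(−3.914) = 0.01996; e^(−k₂t) = e^(−2.451) = 0.08617.
C_D = 0.380×3.70/(0.238−0.380) × (0.01996−0.08617) = (-9.901)×(-0.06621) = 0.6556 mol/dm³.
Y_D = C_D/C_{A0} = 0.6556/3.70 = 0.177.

0.177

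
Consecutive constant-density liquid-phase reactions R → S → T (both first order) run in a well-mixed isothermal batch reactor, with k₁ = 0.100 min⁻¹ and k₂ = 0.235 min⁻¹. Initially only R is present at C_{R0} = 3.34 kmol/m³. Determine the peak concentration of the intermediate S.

Evaluating C_S at t_opt = ln(k₂/k₁)/(k₂−k₁) gives C_{S,max}/C_{R0} = (k₁/k₂)^[k₂/(k₂−k₁)].
= (0.100/0.235)^(0.235/(0.235−0.100)) = (0.4255)^(1.741) = 0.2260.
C_{S,max} = 0.2260×3.34 = 0.755 kmol/m³.

0.755 kmol/m³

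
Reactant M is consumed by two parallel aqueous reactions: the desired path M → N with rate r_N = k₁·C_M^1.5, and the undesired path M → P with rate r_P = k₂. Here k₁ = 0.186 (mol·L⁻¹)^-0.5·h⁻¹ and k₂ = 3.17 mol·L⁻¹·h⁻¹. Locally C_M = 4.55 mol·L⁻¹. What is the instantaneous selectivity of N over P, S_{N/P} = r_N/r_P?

S_{N/P} = r_N/r_P = (k₁·C_M^1.5)/(k₂) = (k₁/k₂)·C_M^1.5.
= (0.186×4.550^1.5) / (3.17) = 1.805/3.170 = 0.569.
Since the desired path is higher order in M, keeping C_M high (PFR or concentrated feed) favours N.

0.569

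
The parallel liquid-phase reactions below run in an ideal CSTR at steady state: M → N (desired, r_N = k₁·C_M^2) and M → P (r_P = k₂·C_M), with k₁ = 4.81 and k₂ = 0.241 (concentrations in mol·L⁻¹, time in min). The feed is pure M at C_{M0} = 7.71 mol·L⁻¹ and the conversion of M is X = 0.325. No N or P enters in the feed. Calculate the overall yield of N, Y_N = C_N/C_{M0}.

0.322

Exit C_M = C_{M0}(1−X) = 7.71×0.675 = 5.204 mol·L⁻¹.
A CSTR operates uniformly at the exit composition, giving r_N = 130.3 and r_P = 1.254 (each k·C_M^n at C_M = 5.204).
Fraction of consumed M going to N: r_N/(r_N+r_P) = 0.9905.
C_N = 0.9905·C_{M0}·X = 0.9905×7.71×0.325 = 2.48 mol·L⁻¹; Y_N = C_N/C_{M0} = 0.322.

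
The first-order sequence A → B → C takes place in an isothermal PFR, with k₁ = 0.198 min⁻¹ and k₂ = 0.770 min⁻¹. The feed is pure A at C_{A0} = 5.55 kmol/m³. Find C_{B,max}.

Evaluating C_B at τ_opt = ln(k₂/k₁)/(k₂−k₁) gives C_{B,max}/C_{A0} = (k₁/k₂)^[k₂/(k₂−k₁)].
= (0.198/0.770)^(0.770/(0.770−0.198)) = (0.2571)^(1.346) = 0.1607.
C_{B,max} = 0.1607×5.55 = 0.892 kmol/m³.

0.892 kmol/m³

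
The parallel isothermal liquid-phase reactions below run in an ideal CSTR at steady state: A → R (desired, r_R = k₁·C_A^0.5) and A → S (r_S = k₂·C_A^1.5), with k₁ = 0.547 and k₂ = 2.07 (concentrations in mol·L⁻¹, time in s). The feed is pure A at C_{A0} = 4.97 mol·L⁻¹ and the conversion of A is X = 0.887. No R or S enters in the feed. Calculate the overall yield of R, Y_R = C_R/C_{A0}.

Exit C_A = C_{A0}(1−X) = 4.97×0.113 = 0.5616 mol·L⁻¹.
In a CSTR the entire volume is at exit conditions, so r_R = 0.547×0.5616^0.5 = 0.4099 and r_S = 2.07×0.5616^1.5 = 0.8712.
Fraction of consumed A going to R: r_R/(r_R+r_S) = 0.3200.
C_R = 0.3200·C_{A0}·X = 0.3200×4.97×0.887 = 1.41 mol·L⁻¹; Y_R = C_R/C_{A0} = 0.284.

0.284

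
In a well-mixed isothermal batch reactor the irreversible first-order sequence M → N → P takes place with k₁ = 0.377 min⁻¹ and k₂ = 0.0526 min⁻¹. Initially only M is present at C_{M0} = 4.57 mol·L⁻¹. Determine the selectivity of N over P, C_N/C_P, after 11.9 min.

For first-order series with pure M initially, C_N(t) = k₁C_{M0}/(k₂−k₁)·(e^(−k₁t) − e^(−k₂t)).
e^(−k₁t) = e^(−0.377×11.9) = e^(−4.486) = 0.01126; e^(−k₂t) = e^(−0.6259) = 0.5348.
C_N = 0.377×4.57/(0.0526−0.377) × (0.01126−0.5348) = (-5.311)×(-0.5235) = 2.780 mol·L⁻¹.
C_M = C_{M0}e^(−k₁t) = 0.05147 mol·L⁻¹, so C_P = C_{M0}−C_M−C_N = 1.738 mol·L⁻¹; C_N/C_P = 1.60.

1.60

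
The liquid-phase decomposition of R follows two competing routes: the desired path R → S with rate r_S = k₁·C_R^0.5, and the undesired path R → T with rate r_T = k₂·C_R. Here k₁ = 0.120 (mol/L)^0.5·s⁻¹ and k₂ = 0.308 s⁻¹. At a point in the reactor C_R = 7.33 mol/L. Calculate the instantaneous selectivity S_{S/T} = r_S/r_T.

S_{S/T} = r_S/r_T = (k₁·C_R^0.5)/(k₂·C_R) = (k₁/k₂)·C_R^-0.5.
= (0.120×7.330^0.5) / (0.308×7.330) = 0.3249/2.258 = 0.144.

0.144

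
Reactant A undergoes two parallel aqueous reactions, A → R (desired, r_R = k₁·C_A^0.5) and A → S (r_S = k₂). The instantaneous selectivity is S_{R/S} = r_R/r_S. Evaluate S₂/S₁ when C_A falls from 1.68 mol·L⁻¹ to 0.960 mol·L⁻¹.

S_{R/S} = (k₁/k₂)·C_A^0.5, so S₂/S₁ = (C_{A,2}/C_{A,1})^0.5.
= (0.960/1.68)^0.5 = (0.5714)^0.5 = 0.756.
Selectivity toward R falls as C_A falls — high-concentration operation is favoured.

0.756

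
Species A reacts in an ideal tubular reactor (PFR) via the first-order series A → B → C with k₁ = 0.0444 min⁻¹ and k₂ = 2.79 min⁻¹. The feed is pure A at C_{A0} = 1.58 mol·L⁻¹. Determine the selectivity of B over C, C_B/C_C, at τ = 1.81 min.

0.237

The intermediate concentration in a first-order A→B→C sequence is C_B = k₁C_{A0}(e^(−k₁τ) − e^(−k₂τ))/(k₂−k₁).
e^(−k₁τ) = e^(−0.0444×1.81) = e^(−0.08036) = 0.9228; e^(−k₂τ) = e^(−5.050) = 0.006410.
C_B = 0.0444×1.58/(2.79−0.0444) × (0.9228−0.006410) = 0.02555×0.9164 = 0.02341 mol·L⁻¹.
C_A = C_{A0}e^(−k₁τ) = 1.458 mol·L⁻¹, so C_C = C_{A0}−C_A−C_B = 0.09859 mol·L⁻¹; C_B/C_C = 0.237.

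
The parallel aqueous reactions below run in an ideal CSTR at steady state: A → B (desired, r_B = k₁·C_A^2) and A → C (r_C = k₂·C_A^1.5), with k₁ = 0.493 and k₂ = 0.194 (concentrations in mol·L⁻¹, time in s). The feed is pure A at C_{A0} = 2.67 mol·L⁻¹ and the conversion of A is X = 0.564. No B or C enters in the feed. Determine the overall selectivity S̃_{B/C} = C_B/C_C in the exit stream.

2.74

Exit C_A = C_{A0}(1−X) = 2.67×0.436 = 1.164 mol·L⁻¹.
A CSTR operates uniformly at the exit composition, giving r_B = 0.6681 and r_C = 0.2437 (each k·C_A^n at C_A = 1.164).
Overall selectivity = C_B/C_C = r_Bτ/(r_Cτ) = r_B/r_C = 2.74.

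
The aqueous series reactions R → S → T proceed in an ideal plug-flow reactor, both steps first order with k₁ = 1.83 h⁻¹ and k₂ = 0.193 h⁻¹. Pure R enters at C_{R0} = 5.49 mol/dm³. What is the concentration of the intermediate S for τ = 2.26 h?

Solving the coupled first-order balances gives C_S(τ) = [k₁/(k₂−k₁)]·C_{R0}·(e^(−k₁τ) − e^(−k₂τ)).
e^(−k₁τ) = e^(−1.83×2.26) = e^(−4.136) = 0.01599; e^(−k₂τ) = e^(−0.4362) = 0.6465.
C_S = 1.83×5.49/(0.193−1.83) × (0.01599−0.6465) = (-6.137)×(-0.6305) = 3.870 mol/dm³.

3.87 mol/dm³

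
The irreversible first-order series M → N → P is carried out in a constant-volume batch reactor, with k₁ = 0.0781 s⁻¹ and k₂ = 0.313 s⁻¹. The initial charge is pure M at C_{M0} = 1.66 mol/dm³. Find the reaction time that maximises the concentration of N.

5.91 s

The intermediate peaks when r₁ = r₂, i.e. k₁e^(−k₁t) = k₂e^(−k₂t), giving t_opt = ln(k₂/k₁)/(k₂−k₁).
= ln(0.313/0.0781)/(0.313−0.0781) = ln(4.008)/0.2349 = 1.388/0.2349 = 5.91 s.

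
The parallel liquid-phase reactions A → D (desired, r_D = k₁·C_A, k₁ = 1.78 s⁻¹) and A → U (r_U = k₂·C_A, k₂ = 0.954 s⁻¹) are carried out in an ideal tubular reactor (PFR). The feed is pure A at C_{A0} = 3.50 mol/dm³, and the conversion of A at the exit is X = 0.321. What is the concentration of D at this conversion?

0.731 mol/dm³

C_A = C_{A0}(1−X) = 2.377 mol/dm³.
Both paths are first order in A, so the instantaneous fraction to D is constant: dC_D/d(−C_A) = k₁/(k₁+k₂) = 0.6511.
C_D = 0.6511·(C_{A0}−C_A) = 0.6511×1.123 = 0.731 mol/dm³.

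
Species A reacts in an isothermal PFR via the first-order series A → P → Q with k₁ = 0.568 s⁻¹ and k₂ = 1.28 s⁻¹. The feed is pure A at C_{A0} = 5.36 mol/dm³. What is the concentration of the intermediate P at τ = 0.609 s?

1.06 mol/dm³

The intermediate concentration in a first-order A→B→C sequence is C_P = k₁C_{A0}(e^(−k₁τ) − e^(−k₂τ))/(k₂−k₁).
e^(−k₁τ) = e^(−0.568×0.609) = e^(−0.3459) = 0.7076; e^(−k₂τ) = e^(−0.7795) = 0.4586.
C_P = 0.568×5.36/(1.28−0.568) × (0.7076−0.4586) = 4.276×0.2489 = 1.064 mol/dm³.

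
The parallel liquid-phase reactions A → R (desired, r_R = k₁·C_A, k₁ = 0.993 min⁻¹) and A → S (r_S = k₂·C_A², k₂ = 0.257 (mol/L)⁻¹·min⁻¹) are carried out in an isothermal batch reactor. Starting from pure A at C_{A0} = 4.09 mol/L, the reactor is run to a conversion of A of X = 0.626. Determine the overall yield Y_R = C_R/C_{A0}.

0.367

C_A = C_{A0}(1−X) = 1.530 mol/L.
Along a PFR/batch, dC_R/dC_A = −r_R/(r_R+r_S) = −k₁/(k₁+k₂·C_A).
Integrating from C_{A0} to C_A: C_R = (0.993/0.257)·ln[(0.993+0.257·4.09)/(0.993+0.257·1.53)] = 3.864·ln(2.044/1.386) = 1.501 mol/L.
Y_R = C_R/C_{A0} = 1.501/4.09 = 0.367.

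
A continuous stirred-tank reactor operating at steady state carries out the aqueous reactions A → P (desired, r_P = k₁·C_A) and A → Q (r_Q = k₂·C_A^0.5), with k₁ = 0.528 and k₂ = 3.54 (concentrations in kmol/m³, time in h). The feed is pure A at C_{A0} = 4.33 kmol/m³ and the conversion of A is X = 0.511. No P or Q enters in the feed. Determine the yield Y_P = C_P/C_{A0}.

Exit C_A = C_{A0}(1−X) = 4.33×0.489 = 2.117 kmol/m³.
In a CSTR the entire volume is at exit conditions, so r_P = 0.528×2.117 = 1.118 and r_Q = 3.54×2.117^0.5 = 5.151.
Fraction of consumed A going to P: r_P/(r_P+r_Q) = 0.1783.
C_P = 0.1783·C_{A0}·X = 0.1783×4.33×0.511 = 0.395 kmol/m³; Y_P = C_P/C_{A0} = 0.0911.

0.0911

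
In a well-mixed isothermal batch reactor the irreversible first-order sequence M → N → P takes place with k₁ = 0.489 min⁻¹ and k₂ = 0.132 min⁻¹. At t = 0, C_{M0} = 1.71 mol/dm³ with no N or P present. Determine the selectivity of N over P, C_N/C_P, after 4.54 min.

2.10

The intermediate concentration in a first-order A→B→C sequence is C_N = k₁C_{M0}(e^(−k₁t) − e^(−k₂t))/(k₂−k₁).
e^(−k₁t) = e^(−0.489×4.54) = e^(−2.220) = 0.1086; e^(−k₂t) = e^(−0.5993) = 0.5492.
C_N = 0.489×1.71/(0.132−0.489) × (0.1086−0.5492) = (-2.342)×(-0.4406) = 1.032 mol/dm³.
C_M = C_{M0}e^(−k₁t) = 0.1857 mol/dm³, so C_P = C_{M0}−C_M−C_N = 0.4923 mol/dm³; C_N/C_P = 2.10.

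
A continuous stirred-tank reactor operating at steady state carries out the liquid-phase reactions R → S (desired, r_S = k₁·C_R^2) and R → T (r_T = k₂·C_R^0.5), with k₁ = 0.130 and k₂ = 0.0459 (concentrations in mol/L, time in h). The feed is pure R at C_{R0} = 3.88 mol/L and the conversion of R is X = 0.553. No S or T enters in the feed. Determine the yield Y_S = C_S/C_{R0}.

0.479

Exit C_R = C_{R0}(1−X) = 3.88×0.447 = 1.734 mol/L.
In a CSTR the entire volume is at exit conditions, so r_S = 0.130×1.734^2 = 0.3910 and r_T = 0.0459×1.734^0.5 = 0.06045.
Fraction of consumed R going to S: r_S/(r_S+r_T) = 0.8661.
C_S = 0.8661·C_{R0}·X = 0.8661×3.88×0.553 = 1.86 mol/L; Y_S = C_S/C_{R0} = 0.479.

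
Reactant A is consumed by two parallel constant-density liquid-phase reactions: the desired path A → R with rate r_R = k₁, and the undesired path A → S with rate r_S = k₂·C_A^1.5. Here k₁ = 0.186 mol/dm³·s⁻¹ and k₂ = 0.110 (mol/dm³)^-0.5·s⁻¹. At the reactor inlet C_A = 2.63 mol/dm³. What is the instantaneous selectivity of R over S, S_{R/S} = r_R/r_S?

S_{R/S} = r_R/r_S = (k₁)/(k₂·C_A^1.5) = (k₁/k₂)·C_A^-1.5.
= (0.186) / (0.110×2.630^1.5) = 0.1860/0.4692 = 0.396.
The undesired path is higher order in A, so low C_A (CSTR or dilute feed) favours R.

0.396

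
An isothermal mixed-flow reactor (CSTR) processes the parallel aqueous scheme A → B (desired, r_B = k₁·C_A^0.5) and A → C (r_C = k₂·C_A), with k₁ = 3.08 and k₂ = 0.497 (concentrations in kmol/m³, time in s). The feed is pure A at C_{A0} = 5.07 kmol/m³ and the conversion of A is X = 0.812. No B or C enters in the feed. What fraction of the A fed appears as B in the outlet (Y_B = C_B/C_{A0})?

Exit C_A = C_{A0}(1−X) = 5.07×0.188 = 0.9532 kmol/m³.
Rates in a CSTR are evaluated at the outlet concentration: r_B = 3.08×0.9532^0.5 = 3.007, r_C = 0.497×0.9532 = 0.4737.
Fraction of consumed A going to B: r_B/(r_B+r_C) = 0.8639.
C_B = 0.8639·C_{A0}·X = 0.8639×5.07×0.812 = 3.56 kmol/m³; Y_B = C_B/C_{A0} = 0.701.

0.701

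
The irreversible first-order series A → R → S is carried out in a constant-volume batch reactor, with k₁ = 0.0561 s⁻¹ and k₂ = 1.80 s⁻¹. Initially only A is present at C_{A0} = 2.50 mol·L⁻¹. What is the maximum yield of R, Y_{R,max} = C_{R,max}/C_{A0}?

At the optimum, C_{R,max}/C_{A0} = (k₁/k₂)^[k₂/(k₂−k₁)].
= (0.0561/1.80)^(1.80/(1.80−0.0561)) = (0.03117)^(1.032) = 0.02788.

0.0279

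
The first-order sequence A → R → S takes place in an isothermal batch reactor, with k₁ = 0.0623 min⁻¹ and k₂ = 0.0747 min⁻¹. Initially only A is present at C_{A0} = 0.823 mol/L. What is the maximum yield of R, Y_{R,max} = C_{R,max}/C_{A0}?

Evaluating C_R at t_opt = ln(k₂/k₁)/(k₂−k₁) gives C_{R,max}/C_{A0} = (k₁/k₂)^[k₂/(k₂−k₁)].
= (0.0623/0.0747)^(0.0747/(0.0747−0.0623)) = (0.8340)^(6.024) = 0.3350.

0.335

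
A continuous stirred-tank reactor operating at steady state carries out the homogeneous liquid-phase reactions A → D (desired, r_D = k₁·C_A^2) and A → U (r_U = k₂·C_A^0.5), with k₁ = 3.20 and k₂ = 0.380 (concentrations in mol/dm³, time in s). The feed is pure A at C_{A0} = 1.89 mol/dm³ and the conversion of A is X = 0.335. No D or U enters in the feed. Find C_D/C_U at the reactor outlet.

Exit C_A = C_{A0}(1−X) = 1.89×0.665 = 1.257 mol/dm³.
A CSTR operates uniformly at the exit composition, giving r_D = 5.055 and r_U = 0.4260 (each k·C_A^n at C_A = 1.257).
Overall selectivity = C_D/C_U = r_Dτ/(r_Uτ) = r_D/r_U = 11.9.

11.9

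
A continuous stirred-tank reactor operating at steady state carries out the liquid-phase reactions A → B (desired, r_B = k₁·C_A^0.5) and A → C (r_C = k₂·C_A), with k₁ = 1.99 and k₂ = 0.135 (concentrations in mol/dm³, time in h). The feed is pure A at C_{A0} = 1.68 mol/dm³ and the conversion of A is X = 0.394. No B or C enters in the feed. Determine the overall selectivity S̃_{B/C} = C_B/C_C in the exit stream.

Exit C_A = C_{A0}(1−X) = 1.68×0.606 = 1.018 mol/dm³.
Rates in a CSTR are evaluated at the outlet concentration: r_B = 1.99×1.018^0.5 = 2.008, r_C = 0.135×1.018 = 0.1374.
Overall selectivity = C_B/C_C = r_Bτ/(r_Cτ) = r_B/r_C = 14.6.

14.6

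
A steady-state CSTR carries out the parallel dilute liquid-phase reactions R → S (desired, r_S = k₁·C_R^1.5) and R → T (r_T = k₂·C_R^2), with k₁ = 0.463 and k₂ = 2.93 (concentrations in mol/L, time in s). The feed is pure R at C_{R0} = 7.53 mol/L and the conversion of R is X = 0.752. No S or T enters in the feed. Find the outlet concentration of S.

Exit C_R = C_{R0}(1−X) = 7.53×0.248 = 1.867 mol/L.
In a CSTR the entire volume is at exit conditions, so r_S = 0.463×1.867^1.5 = 1.182 and r_T = 2.93×1.867^2 = 10.22.
Fraction of consumed R going to S: r_S/(r_S+r_T) = 0.1036.
C_S = 0.1036·C_{R0}·X = 0.1036×7.53×0.752 = 0.587 mol/L.

0.587 mol/L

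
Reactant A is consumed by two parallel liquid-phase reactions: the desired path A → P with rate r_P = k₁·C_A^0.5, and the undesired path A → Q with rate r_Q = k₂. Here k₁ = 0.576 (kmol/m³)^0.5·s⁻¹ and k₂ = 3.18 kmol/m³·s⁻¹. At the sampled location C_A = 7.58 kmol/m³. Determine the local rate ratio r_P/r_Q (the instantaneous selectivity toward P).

0.499

S_{P/Q} = r_P/r_Q = (k₁·C_A^0.5)/(k₂) = (k₁/k₂)·C_A^0.5.
= (0.576×7.580^0.5) / (3.18) = 1.586/3.180 = 0.499.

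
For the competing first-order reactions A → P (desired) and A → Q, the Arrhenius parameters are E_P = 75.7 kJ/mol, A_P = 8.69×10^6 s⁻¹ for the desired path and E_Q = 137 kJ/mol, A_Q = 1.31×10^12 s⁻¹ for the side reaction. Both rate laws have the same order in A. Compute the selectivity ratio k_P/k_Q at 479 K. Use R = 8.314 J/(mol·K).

With equal orders, S_{P/Q} = k_P/k_Q = (A_P/A_Q)·exp[(E_Q−E_P)/(RT)].
(E_Q−E_P)/(RT) = (137−75.7)×10³/(8.314×479) = 61300/3982 = 15.39.
k_P/k_Q = (8.69×10^6/1.31×10^12)·exp(15.39) = 6.634×10^-6 × 4.841×10^6 = 32.1.
Since E_P < E_Q, lowering the temperature improves selectivity toward P.

32.1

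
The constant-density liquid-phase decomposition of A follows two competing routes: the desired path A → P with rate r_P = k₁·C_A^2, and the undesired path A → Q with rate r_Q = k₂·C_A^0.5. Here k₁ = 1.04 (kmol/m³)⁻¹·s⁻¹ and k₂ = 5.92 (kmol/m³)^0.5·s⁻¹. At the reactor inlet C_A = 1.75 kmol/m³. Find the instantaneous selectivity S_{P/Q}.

0.407

S_{P/Q} = r_P/r_Q = (k₁·C_A^2)/(k₂·C_A^0.5) = (k₁/k₂)·C_A^1.5.
= (1.04×1.750^2) / (5.92×1.750^0.5) = 3.185/7.831 = 0.407.
Since the desired path is higher order in A, keeping C_A high (PFR or concentrated feed) favours P.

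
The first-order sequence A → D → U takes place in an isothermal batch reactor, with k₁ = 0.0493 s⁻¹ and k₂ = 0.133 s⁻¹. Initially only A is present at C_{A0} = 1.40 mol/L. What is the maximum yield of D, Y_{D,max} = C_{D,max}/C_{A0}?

At the optimum, C_{D,max}/C_{A0} = (k₁/k₂)^[k₂/(k₂−k₁)].
= (0.0493/0.133)^(0.133/(0.133−0.0493)) = (0.3707)^(1.589) = 0.2066.

0.207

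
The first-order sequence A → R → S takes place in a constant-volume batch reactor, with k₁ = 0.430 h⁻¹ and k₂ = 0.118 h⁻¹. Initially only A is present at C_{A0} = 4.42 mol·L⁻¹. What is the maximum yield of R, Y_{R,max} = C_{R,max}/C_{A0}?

For a first-order series the maximum intermediate yield is C_{R,max}/C_{A0} = (k₁/k₂)^[k₂/(k₂−k₁)].
= (0.430/0.118)^(0.118/(0.118−0.430)) = (3.644)^(-0.3782) = 0.6132.

0.613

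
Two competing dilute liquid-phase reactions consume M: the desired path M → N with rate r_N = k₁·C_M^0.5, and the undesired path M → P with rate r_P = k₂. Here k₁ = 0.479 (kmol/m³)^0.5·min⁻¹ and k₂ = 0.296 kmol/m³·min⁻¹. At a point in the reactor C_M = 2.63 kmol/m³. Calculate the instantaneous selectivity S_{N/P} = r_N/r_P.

2.62

S_{N/P} = r_N/r_P = (k₁·C_M^0.5)/(k₂) = (k₁/k₂)·C_M^0.5.
= (0.479×2.630^0.5) / (0.296) = 0.7768/0.2960 = 2.62.
Since the desired path is higher order in M, keeping C_M high (PFR or concentrated feed) favours N.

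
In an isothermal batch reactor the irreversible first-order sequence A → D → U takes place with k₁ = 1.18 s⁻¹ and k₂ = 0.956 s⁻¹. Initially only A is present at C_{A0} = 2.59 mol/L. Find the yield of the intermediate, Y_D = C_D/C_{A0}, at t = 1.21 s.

For first-order series with pure A initially, C_D(t) = k₁C_{A0}/(k₂−k₁)·(e^(−k₁t) − e^(−k₂t)).
e^(−k₁t) = e^(−1.18×1.21) = e^(−1.428) = 0.2398; e^(−k₂t) = e^(−1.157) = 0.3145.
C_D = 1.18×2.59/(0.956−1.18) × (0.2398−0.3145) = (-13.64)×(-0.07467) = 1.019 mol/L.
Y_D = C_D/C_{A0} = 1.019/2.59 = 0.393.

0.393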